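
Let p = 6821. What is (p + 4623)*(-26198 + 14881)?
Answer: -129511748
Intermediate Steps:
(p + 4623)*(-26198 + 14881) = (6821 + 4623)*(-26198 + 14881) = 11444*(-11317) = -129511748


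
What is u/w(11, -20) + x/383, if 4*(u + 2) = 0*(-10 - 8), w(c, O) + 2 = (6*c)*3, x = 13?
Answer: 891/37534 ≈ 0.023738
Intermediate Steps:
w(c, O) = -2 + 18*c (w(c, O) = -2 + (6*c)*3 = -2 + 18*c)
u = -2 (u = -2 + (0*(-10 - 8))/4 = -2 + (0*(-18))/4 = -2 + (1/4)*0 = -2 + 0 = -2)
u/w(11, -20) + x/383 = -2/(-2 + 18*11) + 13/383 = -2/(-2 + 198) + 13*(1/383) = -2/196 + 13/383 = -2*1/196 + 13/383 = -1/98 + 13/383 = 891/37534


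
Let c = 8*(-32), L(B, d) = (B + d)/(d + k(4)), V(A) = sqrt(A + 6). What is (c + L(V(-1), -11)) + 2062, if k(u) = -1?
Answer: 21683/12 - sqrt(5)/12 ≈ 1806.7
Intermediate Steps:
V(A) = sqrt(6 + A)
L(B, d) = (B + d)/(-1 + d) (L(B, d) = (B + d)/(d - 1) = (B + d)/(-1 + d))
c = -256
(c + L(V(-1), -11)) + 2062 = (-256 + (sqrt(6 - 1) - 11)/(-1 - 11)) + 2062 = (-256 + (sqrt(5) - 11)/(-12)) + 2062 = (-256 - (-11 + sqrt(5))/12) + 2062 = (-256 + (11/12 - sqrt(5)/12)) + 2062 = (-3061/12 - sqrt(5)/12) + 2062 = 21683/12 - sqrt(5)/12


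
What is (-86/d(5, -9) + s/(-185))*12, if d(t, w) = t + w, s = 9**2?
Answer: 46758/185 ≈ 252.75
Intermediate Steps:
s = 81
(-86/d(5, -9) + s/(-185))*12 = (-86/(5 - 9) + 81/(-185))*12 = (-86/(-4) + 81*(-1/185))*12 = (-86*(-1/4) - 81/185)*12 = (43/2 - 81/185)*12 = (7793/370)*12 = 46758/185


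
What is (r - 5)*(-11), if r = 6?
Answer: -11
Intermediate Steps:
(r - 5)*(-11) = (6 - 5)*(-11) = 1*(-11) = -11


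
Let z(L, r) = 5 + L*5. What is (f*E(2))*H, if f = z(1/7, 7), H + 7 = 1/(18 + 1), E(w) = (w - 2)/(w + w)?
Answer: 0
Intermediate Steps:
E(w) = (-2 + w)/(2*w) (E(w) = (-2 + w)/((2*w)) = (-2 + w)*(1/(2*w)) = (-2 + w)/(2*w))
H = -132/19 (H = -7 + 1/(18 + 1) = -7 + 1/19 = -132/19 ≈ -6.9474)
z(L, r) = 5 + 5*L
f = 40/7 (f = 5 + 5*(1/7) = 5 + 5*(1*(⅐)) = 5 + 5*(⅐) = 5 + 5/7 = 40/7 ≈ 5.7143)
(f*E(2))*H = (40*((½)*(-2 + 2)/2)/7)*(-132/19) = (40*((½)*(½)*0)/7)*(-132/19) = ((40/7)*0)*(-132/19) = 0*(-132/19) = 0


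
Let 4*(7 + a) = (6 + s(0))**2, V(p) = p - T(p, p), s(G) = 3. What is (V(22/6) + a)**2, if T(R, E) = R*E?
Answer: 15625/1296 ≈ 12.056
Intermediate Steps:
T(R, E) = E*R
V(p) = p - p**2 (V(p) = p - p*p = p - p**2)
a = 53/4 (a = -7 + (6 + 3)**2/4 = -7 + (1/4)*9**2 = -7 + (1/4)*81 = -7 + 81/4 = 53/4 ≈ 13.250)
(V(22/6) + a)**2 = ((22/6)*(1 - 22/6) + 53/4)**2 = ((22*(1/6))*(1 - 22/6) + 53/4)**2 = (11*(1 - 1*11/3)/3 + 53/4)**2 = (11*(1 - 11/3)/3 + 53/4)**2 = ((11/3)*(-8/3) + 53/4)**2 = (-88/9 + 53/4)**2 = (125/36)**2 = 15625/1296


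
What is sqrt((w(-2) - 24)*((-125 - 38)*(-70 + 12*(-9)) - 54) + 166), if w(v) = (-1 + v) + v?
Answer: I*sqrt(839674) ≈ 916.34*I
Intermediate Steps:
w(v) = -1 + 2*v
sqrt((w(-2) - 24)*((-125 - 38)*(-70 + 12*(-9)) - 54) + 166) = sqrt(((-1 + 2*(-2)) - 24)*((-125 - 38)*(-70 + 12*(-9)) - 54) + 166) = sqrt(((-1 - 4) - 24)*(-163*(-70 - 108) - 54) + 166) = sqrt((-5 - 24)*(-163*(-178) - 54) + 166) = sqrt(-29*(29014 - 54) + 166) = sqrt(-29*28960 + 166) = sqrt(-839840 + 166) = sqrt(-839674) = I*sqrt(839674)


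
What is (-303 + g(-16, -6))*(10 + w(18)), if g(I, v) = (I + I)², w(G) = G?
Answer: 20188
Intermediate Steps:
g(I, v) = 4*I² (g(I, v) = (2*I)² = 4*I²)
(-303 + g(-16, -6))*(10 + w(18)) = (-303 + 4*(-16)²)*(10 + 18) = (-303 + 4*256)*28 = (-303 + 1024)*28 = 721*28 = 20188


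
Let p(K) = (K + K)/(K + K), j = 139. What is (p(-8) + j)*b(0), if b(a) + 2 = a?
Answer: -280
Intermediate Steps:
b(a) = -2 + a
p(K) = 1 (p(K) = (2*K)/((2*K)) = (2*K)*(1/(2*K)) = 1)
(p(-8) + j)*b(0) = (1 + 139)*(-2 + 0) = 140*(-2) = -280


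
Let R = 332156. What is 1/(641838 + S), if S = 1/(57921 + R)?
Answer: 390077/250366241527 ≈ 1.5580e-6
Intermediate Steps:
S = 1/390077 (S = 1/(57921 + 332156) = 1/390077 ≈ 2.5636e-6)
1/(641838 + S) = 1/(641838 + 1/390077) = 1/(250366241527/390077) = 390077/250366241527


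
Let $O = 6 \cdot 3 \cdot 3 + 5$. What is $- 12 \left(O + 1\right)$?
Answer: $-720$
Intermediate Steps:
$O = 59$ ($O = 18 \cdot 3 + 5 = 54 + 5 = 59$)
$- 12 \left(O + 1\right) = - 12 \left(59 + 1\right) = \left(-12\right) 60 = -720$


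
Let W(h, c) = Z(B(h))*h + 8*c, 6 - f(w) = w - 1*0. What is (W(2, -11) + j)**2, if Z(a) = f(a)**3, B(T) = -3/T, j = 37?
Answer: 10055241/16 ≈ 6.2845e+5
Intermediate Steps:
f(w) = 6 - w (f(w) = 6 - (w - 1*0) = 6 - (w + 0) = 6 - w)
Z(a) = (6 - a)**3
W(h, c) = 8*c - h*(-6 - 3/h)**3 (W(h, c) = (-(-6 - 3/h)**3)*h + 8*c = -h*(-6 - 3/h)**3 + 8*c = 8*c - h*(-6 - 3/h)**3)
(W(2, -11) + j)**2 = ((8*(-11) + 27*(1 + 2*2)**3/2**2) + 37)**2 = ((-88 + 27*(1/4)*(1 + 4)**3) + 37)**2 = ((-88 + 27*(1/4)*5**3) + 37)**2 = ((-88 + 27*(1/4)*125) + 37)**2 = ((-88 + 3375/4) + 37)**2 = (3023/4 + 37)**2 = (3171/4)**2 = 10055241/16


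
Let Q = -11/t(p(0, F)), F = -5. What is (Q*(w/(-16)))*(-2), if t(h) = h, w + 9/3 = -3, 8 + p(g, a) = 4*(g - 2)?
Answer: -33/64 ≈ -0.51563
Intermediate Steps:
p(g, a) = -16 + 4*g (p(g, a) = -8 + 4*(g - 2) = -8 + 4*(-2 + g) = -8 + (-8 + 4*g) = -16 + 4*g)
w = -6 (w = -3 - 3 = -6)
Q = 11/16 (Q = -11/(-16 + 4*0) = -11/(-16 + 0) = -11/(-16) = -11*(-1/16) = 11/16 ≈ 0.68750)
(Q*(w/(-16)))*(-2) = (11*(-6/(-16))/16)*(-2) = (11*(-6*(-1/16))/16)*(-2) = ((11/16)*(3/8))*(-2) = (33/128)*(-2) = -33/64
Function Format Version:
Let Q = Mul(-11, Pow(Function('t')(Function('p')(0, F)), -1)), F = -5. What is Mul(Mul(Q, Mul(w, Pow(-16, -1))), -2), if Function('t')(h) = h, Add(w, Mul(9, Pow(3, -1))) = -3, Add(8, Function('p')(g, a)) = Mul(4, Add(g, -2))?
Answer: Rational(-33, 64) ≈ -0.51563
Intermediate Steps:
Function('p')(g, a) = Add(-16, Mul(4, g)) (Function('p')(g, a) = Add(-8, Mul(4, Add(g, -2))) = Add(-8, Mul(4, Add(-2, g))) = Add(-8, Add(-8, Mul(4, g))) = Add(-16, Mul(4, g)))
w = -6 (w = Add(-3, -3) = -6)
Q = Rational(11, 16) (Q = Mul(-11, Pow(Add(-16, Mul(4, 0)), -1)) = Mul(-11, Pow(Add(-16, 0), -1)) = Mul(-11, Pow(-16, -1)) = Mul(-11, Rational(-1, 16)) = Rational(11, 16) ≈ 0.68750)
Mul(Mul(Q, Mul(w, Pow(-16, -1))), -2) = Mul(Mul(Rational(11, 16), Mul(-6, Pow(-16, -1))), -2) = Mul(Mul(Rational(11, 16), Mul(-6, Rational(-1, 16))), -2) = Mul(Mul(Rational(11, 16), Rational(3, 8)), -2) = Mul(Rational(33, 128), -2) = Rational(-33, 64)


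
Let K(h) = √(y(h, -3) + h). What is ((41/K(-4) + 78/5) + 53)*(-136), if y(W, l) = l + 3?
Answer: -46648/5 + 2788*I ≈ -9329.6 + 2788.0*I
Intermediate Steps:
y(W, l) = 3 + l
K(h) = √h (K(h) = √((3 - 3) + h) = √(0 + h) = √h)
((41/K(-4) + 78/5) + 53)*(-136) = ((41/(√(-4)) + 78/5) + 53)*(-136) = ((41/((2*I)) + 78*(⅕)) + 53)*(-136) = ((41*(-I/2) + 78/5) + 53)*(-136) = ((-41*I/2 + 78/5) + 53)*(-136) = ((78/5 - 41*I/2) + 53)*(-136) = (343/5 - 41*I/2)*(-136) = -46648/5 + 2788*I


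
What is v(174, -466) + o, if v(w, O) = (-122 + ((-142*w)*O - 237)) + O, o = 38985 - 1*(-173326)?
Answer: 11725414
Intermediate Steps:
o = 212311 (o = 38985 + 173326 = 212311)
v(w, O) = -359 + O - 142*O*w (v(w, O) = (-122 + (-142*O*w - 237)) + O = (-122 + (-237 - 142*O*w)) + O = (-359 - 142*O*w) + O = -359 + O - 142*O*w)
v(174, -466) + o = (-359 - 466 - 142*(-466)*174) + 212311 = (-359 - 466 + 11513928) + 212311 = 11513103 + 212311 = 11725414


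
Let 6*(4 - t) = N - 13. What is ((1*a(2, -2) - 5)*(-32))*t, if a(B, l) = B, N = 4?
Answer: 528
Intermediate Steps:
t = 11/2 (t = 4 - (4 - 13)/6 = 4 - ⅙*(-9) = 4 + 3/2 = 11/2 ≈ 5.5000)
((1*a(2, -2) - 5)*(-32))*t = ((1*2 - 5)*(-32))*(11/2) = ((2 - 5)*(-32))*(11/2) = -3*(-32)*(11/2) = 96*(11/2) = 528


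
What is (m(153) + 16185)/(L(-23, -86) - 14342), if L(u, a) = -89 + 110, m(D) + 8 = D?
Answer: -16330/14321 ≈ -1.1403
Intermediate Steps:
m(D) = -8 + D
L(u, a) = 21
(m(153) + 16185)/(L(-23, -86) - 14342) = ((-8 + 153) + 16185)/(21 - 14342) = (145 + 16185)/(-14321) = 16330*(-1/14321) = -16330/14321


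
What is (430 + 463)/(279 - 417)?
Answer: -893/138 ≈ -6.4710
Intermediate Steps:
(430 + 463)/(279 - 417) = 893/(-138) = 893*(-1/138) = -893/138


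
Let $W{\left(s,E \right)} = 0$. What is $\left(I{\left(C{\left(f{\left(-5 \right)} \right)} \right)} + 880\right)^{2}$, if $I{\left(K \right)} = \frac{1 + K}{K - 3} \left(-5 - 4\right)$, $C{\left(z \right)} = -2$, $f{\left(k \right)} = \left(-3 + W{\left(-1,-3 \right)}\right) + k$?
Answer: $\frac{19280881}{25} \approx 7.7124 \cdot 10^{5}$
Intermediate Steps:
$f{\left(k \right)} = -3 + k$ ($f{\left(k \right)} = \left(-3 + 0\right) + k = -3 + k$)
$I{\left(K \right)} = - \frac{9 \left(1 + K\right)}{-3 + K}$ ($I{\left(K \right)} = \frac{1 + K}{-3 + K} \left(-5 - 4\right) = \frac{1 + K}{-3 + K} \left(-9\right) = - \frac{9 \left(1 + K\right)}{-3 + K}$)
$\left(I{\left(C{\left(f{\left(-5 \right)} \right)} \right)} + 880\right)^{2} = \left(\frac{9 \left(-1 - -2\right)}{-3 - 2} + 880\right)^{2} = \left(\frac{9 \left(-1 + 2\right)}{-5} + 880\right)^{2} = \left(9 \left(- \frac{1}{5}\right) 1 + 880\right)^{2} = \left(- \frac{9}{5} + 880\right)^{2} = \left(\frac{4391}{5}\right)^{2} = \frac{19280881}{25}$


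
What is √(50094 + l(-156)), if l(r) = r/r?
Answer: √50095 ≈ 223.82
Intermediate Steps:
l(r) = 1
√(50094 + l(-156)) = √(50094 + 1) = √50095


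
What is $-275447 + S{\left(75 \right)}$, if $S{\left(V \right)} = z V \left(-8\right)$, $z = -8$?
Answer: $-270647$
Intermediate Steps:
$S{\left(V \right)} = 64 V$ ($S{\left(V \right)} = - 8 V \left(-8\right) = 64 V$)
$-275447 + S{\left(75 \right)} = -275447 + 64 \cdot 75 = -275447 + 4800 = -270647$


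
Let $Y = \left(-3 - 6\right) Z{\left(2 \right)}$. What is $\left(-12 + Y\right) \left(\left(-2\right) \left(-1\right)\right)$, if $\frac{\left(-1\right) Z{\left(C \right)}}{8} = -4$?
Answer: $-600$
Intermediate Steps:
$Z{\left(C \right)} = 32$ ($Z{\left(C \right)} = \left(-8\right) \left(-4\right) = 32$)
$Y = -288$ ($Y = \left(-3 - 6\right) 32 = \left(-9\right) 32 = -288$)
$\left(-12 + Y\right) \left(\left(-2\right) \left(-1\right)\right) = \left(-12 - 288\right) \left(\left(-2\right) \left(-1\right)\right) = \left(-300\right) 2 = -600$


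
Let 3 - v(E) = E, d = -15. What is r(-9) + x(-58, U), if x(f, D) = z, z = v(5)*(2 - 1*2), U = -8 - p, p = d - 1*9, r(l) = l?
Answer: -9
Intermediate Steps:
v(E) = 3 - E
p = -24 (p = -15 - 1*9 = -15 - 9 = -24)
U = 16 (U = -8 - 1*(-24) = -8 + 24 = 16)
z = 0 (z = (3 - 1*5)*(2 - 1*2) = (3 - 5)*(2 - 2) = -2*0 = 0)
x(f, D) = 0
r(-9) + x(-58, U) = -9 + 0 = -9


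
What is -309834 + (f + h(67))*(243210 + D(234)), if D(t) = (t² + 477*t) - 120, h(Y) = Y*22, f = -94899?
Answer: -38254484034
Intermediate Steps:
h(Y) = 22*Y
D(t) = -120 + t² + 477*t
-309834 + (f + h(67))*(243210 + D(234)) = -309834 + (-94899 + 22*67)*(243210 + (-120 + 234² + 477*234)) = -309834 + (-94899 + 1474)*(243210 + (-120 + 54756 + 111618)) = -309834 - 93425*(243210 + 166254) = -309834 - 93425*409464 = -309834 - 38254174200 = -38254484034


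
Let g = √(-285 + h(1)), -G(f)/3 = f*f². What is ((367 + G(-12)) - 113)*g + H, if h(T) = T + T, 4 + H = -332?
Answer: -336 + 5438*I*√283 ≈ -336.0 + 91481.0*I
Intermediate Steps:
H = -336 (H = -4 - 332 = -336)
G(f) = -3*f³ (G(f) = -3*f*f² = -3*f³)
h(T) = 2*T
g = I*√283 (g = √(-285 + 2*1) = √(-285 + 2) = √(-283) = I*√283 ≈ 16.823*I)
((367 + G(-12)) - 113)*g + H = ((367 - 3*(-12)³) - 113)*(I*√283) - 336 = ((367 - 3*(-1728)) - 113)*(I*√283) - 336 = ((367 + 5184) - 113)*(I*√283) - 336 = (5551 - 113)*(I*√283) - 336 = 5438*(I*√283) - 336 = 5438*I*√283 - 336 = -336 + 5438*I*√283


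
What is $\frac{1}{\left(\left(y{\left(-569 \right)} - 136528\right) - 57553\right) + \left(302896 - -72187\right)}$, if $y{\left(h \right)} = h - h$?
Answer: $\frac{1}{181002} \approx 5.5248 \cdot 10^{-6}$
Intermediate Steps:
$y{\left(h \right)} = 0$
$\frac{1}{\left(\left(y{\left(-569 \right)} - 136528\right) - 57553\right) + \left(302896 - -72187\right)} = \frac{1}{\left(\left(0 - 136528\right) - 57553\right) + \left(302896 - -72187\right)} = \frac{1}{\left(-136528 - 57553\right) + \left(302896 + 72187\right)} = \frac{1}{-194081 + 375083} = \frac{1}{181002}$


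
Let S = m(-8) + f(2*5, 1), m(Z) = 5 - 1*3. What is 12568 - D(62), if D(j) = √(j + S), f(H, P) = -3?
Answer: 12568 - √61 ≈ 12560.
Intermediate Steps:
m(Z) = 2 (m(Z) = 5 - 3 = 2)
S = -1 (S = 2 - 3 = -1)
D(j) = √(-1 + j) (D(j) = √(j - 1) = √(-1 + j))
12568 - D(62) = 12568 - √(-1 + 62) = 12568 - √61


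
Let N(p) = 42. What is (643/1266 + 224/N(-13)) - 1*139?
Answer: -56193/422 ≈ -133.16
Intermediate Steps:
(643/1266 + 224/N(-13)) - 1*139 = (643/1266 + 224/42) - 1*139 = (643*(1/1266) + 224*(1/42)) - 139 = (643/1266 + 16/3) - 139 = 2465/422 - 139 = -56193/422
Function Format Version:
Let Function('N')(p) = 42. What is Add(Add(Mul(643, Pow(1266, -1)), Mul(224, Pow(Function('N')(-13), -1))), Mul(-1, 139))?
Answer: Rational(-56193, 422) ≈ -133.16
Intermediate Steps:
Add(Add(Mul(643, Pow(1266, -1)), Mul(224, Pow(Function('N')(-13), -1))), Mul(-1, 139)) = Add(Add(Mul(643, Pow(1266, -1)), Mul(224, Pow(42, -1))), Mul(-1, 139)) = Add(Add(Mul(643, Rational(1, 1266)), Mul(224, Rational(1, 42))), -139) = Add(Add(Rational(643, 1266), Rational(16, 3)), -139) = Add(Rational(2465, 422), -139) = Rational(-56193, 422)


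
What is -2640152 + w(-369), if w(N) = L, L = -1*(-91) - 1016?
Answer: -2641077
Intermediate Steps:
L = -925 (L = 91 - 1016 = -925)
w(N) = -925
-2640152 + w(-369) = -2640152 - 925 = -2641077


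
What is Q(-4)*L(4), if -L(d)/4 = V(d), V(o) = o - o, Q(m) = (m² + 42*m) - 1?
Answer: 0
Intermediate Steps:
Q(m) = -1 + m² + 42*m
V(o) = 0
L(d) = 0 (L(d) = -4*0 = 0)
Q(-4)*L(4) = (-1 + (-4)² + 42*(-4))*0 = (-1 + 16 - 168)*0 = -153*0 = 0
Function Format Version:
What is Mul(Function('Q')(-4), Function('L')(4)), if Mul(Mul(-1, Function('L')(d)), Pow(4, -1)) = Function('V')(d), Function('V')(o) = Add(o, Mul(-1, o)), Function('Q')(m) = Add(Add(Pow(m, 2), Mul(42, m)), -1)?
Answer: 0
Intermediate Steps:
Function('Q')(m) = Add(-1, Pow(m, 2), Mul(42, m))
Function('V')(o) = 0
Function('L')(d) = 0 (Function('L')(d) = Mul(-4, 0) = 0)
Mul(Function('Q')(-4), Function('L')(4)) = Mul(Add(-1, Pow(-4, 2), Mul(42, -4)), 0) = Mul(Add(-1, 16, -168), 0) = Mul(-153, 0) = 0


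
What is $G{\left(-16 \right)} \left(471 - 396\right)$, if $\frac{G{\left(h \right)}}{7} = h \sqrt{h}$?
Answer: $- 33600 i \approx - 33600.0 i$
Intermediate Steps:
$G{\left(h \right)} = 7 h^{\frac{3}{2}}$ ($G{\left(h \right)} = 7 h \sqrt{h} = 7 h^{\frac{3}{2}}$)
$G{\left(-16 \right)} \left(471 - 396\right) = 7 \left(-16\right)^{\frac{3}{2}} \left(471 - 396\right) = 7 \left(- 64 i\right) 75 = - 448 i 75 = - 33600 i$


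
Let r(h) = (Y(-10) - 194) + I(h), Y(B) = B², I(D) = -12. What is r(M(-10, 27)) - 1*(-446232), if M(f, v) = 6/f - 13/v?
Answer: 446126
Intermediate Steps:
M(f, v) = -13/v + 6/f
r(h) = -106 (r(h) = ((-10)² - 194) - 12 = (100 - 194) - 12 = -94 - 12 = -106)
r(M(-10, 27)) - 1*(-446232) = -106 - 1*(-446232) = -106 + 446232 = 446126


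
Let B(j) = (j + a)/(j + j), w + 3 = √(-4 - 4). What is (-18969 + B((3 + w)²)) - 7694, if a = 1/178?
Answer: -75934801/2848 ≈ -26663.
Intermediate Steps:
a = 1/178 ≈ 0.0056180
w = -3 + 2*I*√2 (w = -3 + √(-4 - 4) = -3 + √(-8) = -3 + 2*I*√2 ≈ -3.0 + 2.8284*I)
B(j) = (1/178 + j)/(2*j) (B(j) = (j + 1/178)/(j + j) = (1/178 + j)/((2*j)) = (1/178 + j)*(1/(2*j)) = (1/178 + j)/(2*j))
(-18969 + B((3 + w)²)) - 7694 = (-18969 + (1 + 178*(3 + (-3 + 2*I*√2))²)/(356*((3 + (-3 + 2*I*√2))²))) - 7694 = (-18969 + (1 + 178*(2*I*√2)²)/(356*((2*I*√2)²))) - 7694 = (-18969 + (1/356)*(1 + 178*(-8))/(-8)) - 7694 = (-18969 + (1/356)*(-⅛)*(1 - 1424)) - 7694 = (-18969 + (1/356)*(-⅛)*(-1423)) - 7694 = (-18969 + 1423/2848) - 7694 = -54022289/2848 - 7694 = -75934801/2848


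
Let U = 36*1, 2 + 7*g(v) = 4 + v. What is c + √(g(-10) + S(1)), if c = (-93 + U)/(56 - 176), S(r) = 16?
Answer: 19/40 + 2*√182/7 ≈ 4.3295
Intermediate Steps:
g(v) = 2/7 + v/7 (g(v) = -2/7 + (4 + v)/7 = -2/7 + (4/7 + v/7) = 2/7 + v/7)
U = 36
c = 19/40 (c = (-93 + 36)/(56 - 176) = -57/(-120) = -57*(-1/120) = 19/40 ≈ 0.47500)
c + √(g(-10) + S(1)) = 19/40 + √((2/7 + (⅐)*(-10)) + 16) = 19/40 + √((2/7 - 10/7) + 16) = 19/40 + √(-8/7 + 16) = 19/40 + √(104/7) = 19/40 + 2*√182/7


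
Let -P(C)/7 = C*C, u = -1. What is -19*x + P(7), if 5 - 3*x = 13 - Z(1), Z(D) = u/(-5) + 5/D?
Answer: -4879/15 ≈ -325.27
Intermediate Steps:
Z(D) = ⅕ + 5/D (Z(D) = -1/(-5) + 5/D = -1*(-⅕) + 5/D = ⅕ + 5/D)
P(C) = -7*C² (P(C) = -7*C*C = -7*C²)
x = -14/15 (x = 5/3 - (13 - (25 + 1)/(5*1))/3 = 5/3 - (13 - 26/5)/3 = 5/3 - ⅓*39/5 = 5/3 - 13/5 = -14/15 ≈ -0.93333)
-19*x + P(7) = -19*(-14/15) - 7*7² = 266/15 - 7*49 = 266/15 - 343 = -4879/15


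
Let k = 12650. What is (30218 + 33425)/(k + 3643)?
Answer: 63643/16293 ≈ 3.9062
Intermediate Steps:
(30218 + 33425)/(k + 3643) = (30218 + 33425)/(12650 + 3643) = 63643/16293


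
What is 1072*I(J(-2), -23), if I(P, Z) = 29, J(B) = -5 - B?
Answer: 31088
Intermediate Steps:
1072*I(J(-2), -23) = 1072*29 = 31088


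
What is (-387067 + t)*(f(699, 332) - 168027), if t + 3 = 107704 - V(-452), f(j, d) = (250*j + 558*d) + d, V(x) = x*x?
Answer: -93015061370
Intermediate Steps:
V(x) = x**2
f(j, d) = 250*j + 559*d
t = -96603 (t = -3 + (107704 - 1*(-452)**2) = -3 + (107704 - 1*204304) = -3 + (107704 - 204304) = -3 - 96600 = -96603)
(-387067 + t)*(f(699, 332) - 168027) = (-387067 - 96603)*((250*699 + 559*332) - 168027) = -483670*((174750 + 185588) - 168027) = -483670*(360338 - 168027) = -483670*192311 = -93015061370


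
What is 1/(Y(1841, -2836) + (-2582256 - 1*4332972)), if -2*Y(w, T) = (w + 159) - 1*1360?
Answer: -1/6915548 ≈ -1.4460e-7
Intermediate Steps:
Y(w, T) = 1201/2 - w/2 (Y(w, T) = -((w + 159) - 1*1360)/2 = -((159 + w) - 1360)/2 = -(-1201 + w)/2 = 1201/2 - w/2)
1/(Y(1841, -2836) + (-2582256 - 1*4332972)) = 1/((1201/2 - ½*1841) + (-2582256 - 1*4332972)) = 1/((1201/2 - 1841/2) + (-2582256 - 4332972)) = 1/(-320 - 6915228) = 1/(-6915548) = -1/6915548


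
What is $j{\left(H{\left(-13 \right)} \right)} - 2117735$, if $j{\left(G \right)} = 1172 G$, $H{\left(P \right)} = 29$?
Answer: $-2083747$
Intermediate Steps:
$j{\left(H{\left(-13 \right)} \right)} - 2117735 = 1172 \cdot 29 - 2117735 = 33988 - 2117735 = -2083747$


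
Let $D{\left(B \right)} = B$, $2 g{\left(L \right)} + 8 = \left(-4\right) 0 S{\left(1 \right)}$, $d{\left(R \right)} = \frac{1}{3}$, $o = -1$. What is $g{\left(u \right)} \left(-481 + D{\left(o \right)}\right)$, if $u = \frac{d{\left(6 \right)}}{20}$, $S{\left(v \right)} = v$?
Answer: $1928$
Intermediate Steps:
$d{\left(R \right)} = \frac{1}{3}$
$u = \frac{1}{60}$ ($u = \frac{1}{3 \cdot 20} = \frac{1}{3} \cdot \frac{1}{20} = \frac{1}{60} \approx 0.016667$)
$g{\left(L \right)} = -4$ ($g{\left(L \right)} = -4 + \frac{\left(-4\right) 0 \cdot 1}{2} = -4 + \frac{0 \cdot 1}{2} = -4 + \frac{1}{2} \cdot 0 = -4 + 0 = -4$)
$g{\left(u \right)} \left(-481 + D{\left(o \right)}\right) = - 4 \left(-481 - 1\right) = \left(-4\right) \left(-482\right) = 1928$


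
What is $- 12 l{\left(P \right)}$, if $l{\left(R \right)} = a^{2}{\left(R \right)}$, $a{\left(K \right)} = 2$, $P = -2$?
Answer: $-48$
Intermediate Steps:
$l{\left(R \right)} = 4$ ($l{\left(R \right)} = 2^{2} = 4$)
$- 12 l{\left(P \right)} = \left(-12\right) 4 = -48$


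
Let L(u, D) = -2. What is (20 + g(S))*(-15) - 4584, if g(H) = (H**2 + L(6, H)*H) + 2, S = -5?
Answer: -5439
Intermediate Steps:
g(H) = 2 + H**2 - 2*H (g(H) = (H**2 - 2*H) + 2 = 2 + H**2 - 2*H)
(20 + g(S))*(-15) - 4584 = (20 + (2 + (-5)**2 - 2*(-5)))*(-15) - 4584 = (20 + (2 + 25 + 10))*(-15) - 4584 = (20 + 37)*(-15) - 4584 = 57*(-15) - 4584 = -855 - 4584 = -5439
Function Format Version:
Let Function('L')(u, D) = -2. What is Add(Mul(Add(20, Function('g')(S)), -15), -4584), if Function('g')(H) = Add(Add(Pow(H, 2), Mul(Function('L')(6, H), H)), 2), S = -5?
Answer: -5439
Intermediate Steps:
Function('g')(H) = Add(2, Pow(H, 2), Mul(-2, H)) (Function('g')(H) = Add(Add(Pow(H, 2), Mul(-2, H)), 2) = Add(2, Pow(H, 2), Mul(-2, H)))
Add(Mul(Add(20, Function('g')(S)), -15), -4584) = Add(Mul(Add(20, Add(2, Pow(-5, 2), Mul(-2, -5))), -15), -4584) = Add(Mul(Add(20, Add(2, 25, 10)), -15), -4584) = Add(Mul(Add(20, 37), -15), -4584) = Add(Mul(57, -15), -4584) = Add(-855, -4584) = -5439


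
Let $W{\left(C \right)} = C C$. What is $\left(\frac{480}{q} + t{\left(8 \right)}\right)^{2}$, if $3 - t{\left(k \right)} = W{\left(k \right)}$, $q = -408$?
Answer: $\frac{1117249}{289} \approx 3865.9$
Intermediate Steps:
$W{\left(C \right)} = C^{2}$
$t{\left(k \right)} = 3 - k^{2}$
$\left(\frac{480}{q} + t{\left(8 \right)}\right)^{2} = \left(\frac{480}{-408} + \left(3 - 8^{2}\right)\right)^{2} = \left(480 \left(- \frac{1}{408}\right) + \left(3 - 64\right)\right)^{2} = \left(- \frac{20}{17} + \left(3 - 64\right)\right)^{2} = \left(- \frac{20}{17} - 61\right)^{2} = \left(- \frac{1057}{17}\right)^{2} = \frac{1117249}{289}$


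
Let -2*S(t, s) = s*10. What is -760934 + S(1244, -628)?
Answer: -757794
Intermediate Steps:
S(t, s) = -5*s (S(t, s) = -s*10/2 = -5*s)
-760934 + S(1244, -628) = -760934 - 5*(-628) = -760934 + 3140 = -757794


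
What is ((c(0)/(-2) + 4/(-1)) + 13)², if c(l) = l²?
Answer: 81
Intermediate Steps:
((c(0)/(-2) + 4/(-1)) + 13)² = ((0²/(-2) + 4/(-1)) + 13)² = ((0*(-½) + 4*(-1)) + 13)² = ((0 - 4) + 13)² = (-4 + 13)² = 9² = 81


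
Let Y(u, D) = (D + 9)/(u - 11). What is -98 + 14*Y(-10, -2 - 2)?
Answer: -304/3 ≈ -101.33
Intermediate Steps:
Y(u, D) = (9 + D)/(-11 + u)
-98 + 14*Y(-10, -2 - 2) = -98 + 14*((9 + (-2 - 2))/(-11 - 10)) = -98 + 14*((9 - 4)/(-21)) = -98 + 14*(-1/21*5) = -98 + 14*(-5/21) = -98 - 10/3 = -304/3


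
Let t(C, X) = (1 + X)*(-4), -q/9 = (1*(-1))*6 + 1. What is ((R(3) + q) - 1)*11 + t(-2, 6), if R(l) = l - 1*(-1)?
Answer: 500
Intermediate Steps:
R(l) = 1 + l (R(l) = l + 1 = 1 + l)
q = 45 (q = -9*((1*(-1))*6 + 1) = -9*(-1*6 + 1) = -9*(-6 + 1) = -9*(-5) = 45)
t(C, X) = -4 - 4*X
((R(3) + q) - 1)*11 + t(-2, 6) = (((1 + 3) + 45) - 1)*11 + (-4 - 4*6) = ((4 + 45) - 1)*11 + (-4 - 24) = (49 - 1)*11 - 28 = 48*11 - 28 = 528 - 28 = 500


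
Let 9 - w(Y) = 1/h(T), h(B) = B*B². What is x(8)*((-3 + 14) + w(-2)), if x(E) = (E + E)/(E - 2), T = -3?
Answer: 4328/81 ≈ 53.432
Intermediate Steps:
h(B) = B³
w(Y) = 244/27 (w(Y) = 9 - 1/((-3)³) = 9 - 1/(-27) = 9 - 1*(-1/27) = 9 + 1/27 = 244/27)
x(E) = 2*E/(-2 + E) (x(E) = (2*E)/(-2 + E) = 2*E/(-2 + E))
x(8)*((-3 + 14) + w(-2)) = (2*8/(-2 + 8))*((-3 + 14) + 244/27) = (2*8/6)*(11 + 244/27) = (2*8*(⅙))*(541/27) = (8/3)*(541/27) = 4328/81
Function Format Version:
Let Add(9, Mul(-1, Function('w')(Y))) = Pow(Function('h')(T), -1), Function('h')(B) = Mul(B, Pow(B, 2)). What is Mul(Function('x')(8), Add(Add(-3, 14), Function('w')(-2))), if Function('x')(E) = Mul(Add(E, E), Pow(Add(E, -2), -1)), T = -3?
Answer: Rational(4328, 81) ≈ 53.432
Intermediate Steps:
Function('h')(B) = Pow(B, 3)
Function('w')(Y) = Rational(244, 27) (Function('w')(Y) = Add(9, Mul(-1, Pow(Pow(-3, 3), -1))) = Add(9, Mul(-1, Pow(-27, -1))) = Add(9, Mul(-1, Rational(-1, 27))) = Add(9, Rational(1, 27)) = Rational(244, 27))
Function('x')(E) = Mul(2, E, Pow(Add(-2, E), -1)) (Function('x')(E) = Mul(Mul(2, E), Pow(Add(-2, E), -1)) = Mul(2, E, Pow(Add(-2, E), -1)))
Mul(Function('x')(8), Add(Add(-3, 14), Function('w')(-2))) = Mul(Mul(2, 8, Pow(Add(-2, 8), -1)), Add(Add(-3, 14), Rational(244, 27))) = Mul(Mul(2, 8, Pow(6, -1)), Add(11, Rational(244, 27))) = Mul(Mul(2, 8, Rational(1, 6)), Rational(541, 27)) = Mul(Rational(8, 3), Rational(541, 27)) = Rational(4328, 81)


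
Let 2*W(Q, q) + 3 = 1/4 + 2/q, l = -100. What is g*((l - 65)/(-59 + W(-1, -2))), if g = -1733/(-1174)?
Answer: 1143780/285869 ≈ 4.0011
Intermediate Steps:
g = 1733/1174 (g = -1733*(-1/1174) = 1733/1174 ≈ 1.4762)
W(Q, q) = -11/8 + 1/q (W(Q, q) = -3/2 + (1/4 + 2/q)/2 = -3/2 + (1*(¼) + 2/q)/2 = -3/2 + (¼ + 2/q)/2 = -3/2 + (⅛ + 1/q) = -11/8 + 1/q)
g*((l - 65)/(-59 + W(-1, -2))) = 1733*((-100 - 65)/(-59 + (-11/8 + 1/(-2))))/1174 = 1733*(-165/(-59 + (-11/8 - ½)))/1174 = 1733*(-165/(-59 - 15/8))/1174 = 1733*(-165/(-487/8))/1174 = 1733*(-165*(-8/487))/1174 = (1733/1174)*(1320/487) = 1143780/285869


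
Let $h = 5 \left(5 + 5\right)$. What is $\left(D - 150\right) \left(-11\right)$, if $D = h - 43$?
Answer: $1573$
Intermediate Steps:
$h = 50$ ($h = 5 \cdot 10 = 50$)
$D = 7$ ($D = 50 - 43 = 7$)
$\left(D - 150\right) \left(-11\right) = \left(7 - 150\right) \left(-11\right) = \left(-143\right) \left(-11\right) = 1573$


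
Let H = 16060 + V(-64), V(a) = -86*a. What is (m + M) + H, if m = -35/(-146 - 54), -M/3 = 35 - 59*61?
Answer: 1290247/40 ≈ 32256.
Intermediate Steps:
M = 10692 (M = -3*(35 - 59*61) = -3*(35 - 3599) = -3*(-3564) = 10692)
m = 7/40 (m = -35/(-200) = -1/200*(-35) = 7/40 ≈ 0.17500)
H = 21564 (H = 16060 - 86*(-64) = 16060 + 5504 = 21564)
(m + M) + H = (7/40 + 10692) + 21564 = 427687/40 + 21564 = 1290247/40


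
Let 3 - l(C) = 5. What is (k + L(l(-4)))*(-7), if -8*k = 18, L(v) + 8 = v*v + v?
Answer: 231/4 ≈ 57.750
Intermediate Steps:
l(C) = -2 (l(C) = 3 - 1*5 = 3 - 5 = -2)
L(v) = -8 + v + v² (L(v) = -8 + (v*v + v) = -8 + (v² + v) = -8 + (v + v²) = -8 + v + v²)
k = -9/4 (k = -⅛*18 = -9/4 ≈ -2.2500)
(k + L(l(-4)))*(-7) = (-9/4 + (-8 - 2 + (-2)²))*(-7) = (-9/4 + (-8 - 2 + 4))*(-7) = (-9/4 - 6)*(-7) = -33/4*(-7) = 231/4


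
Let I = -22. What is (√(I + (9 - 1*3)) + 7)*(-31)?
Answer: -217 - 124*I ≈ -217.0 - 124.0*I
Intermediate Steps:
(√(I + (9 - 1*3)) + 7)*(-31) = (√(-22 + (9 - 1*3)) + 7)*(-31) = (√(-22 + (9 - 3)) + 7)*(-31) = (√(-22 + 6) + 7)*(-31) = (√(-16) + 7)*(-31) = (4*I + 7)*(-31) = (7 + 4*I)*(-31) = -217 - 124*I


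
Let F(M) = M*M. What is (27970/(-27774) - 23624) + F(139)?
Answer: -59769746/13887 ≈ -4304.0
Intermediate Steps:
F(M) = M²
(27970/(-27774) - 23624) + F(139) = (27970/(-27774) - 23624) + 139² = (27970*(-1/27774) - 23624) + 19321 = (-13985/13887 - 23624) + 19321 = -328080473/13887 + 19321 = -59769746/13887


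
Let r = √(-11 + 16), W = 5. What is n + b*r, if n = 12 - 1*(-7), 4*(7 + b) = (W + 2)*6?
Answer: 19 + 7*√5/2 ≈ 26.826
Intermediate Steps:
b = 7/2 (b = -7 + ((5 + 2)*6)/4 = -7 + (7*6)/4 = -7 + (¼)*42 = -7 + 21/2 = 7/2 ≈ 3.5000)
n = 19 (n = 12 + 7 = 19)
r = √5 ≈ 2.2361
n + b*r = 19 + 7*√5/2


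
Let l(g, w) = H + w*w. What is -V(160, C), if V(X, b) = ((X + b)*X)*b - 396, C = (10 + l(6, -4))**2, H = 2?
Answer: -118414964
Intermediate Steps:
l(g, w) = 2 + w**2 (l(g, w) = 2 + w*w = 2 + w**2)
C = 784 (C = (10 + (2 + (-4)**2))**2 = (10 + (2 + 16))**2 = (10 + 18)**2 = 28**2 = 784)
V(X, b) = -396 + X*b*(X + b) (V(X, b) = (X*(X + b))*b - 396 = X*b*(X + b) - 396 = -396 + X*b*(X + b))
-V(160, C) = -(-396 + 160*784**2 + 784*160**2) = -(-396 + 160*614656 + 784*25600) = -(-396 + 98344960 + 20070400) = -1*118414964 = -118414964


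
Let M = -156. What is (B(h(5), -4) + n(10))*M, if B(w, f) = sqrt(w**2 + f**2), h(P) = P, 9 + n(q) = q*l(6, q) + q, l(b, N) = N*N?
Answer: -156156 - 156*sqrt(41) ≈ -1.5716e+5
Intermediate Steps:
l(b, N) = N**2
n(q) = -9 + q + q**3 (n(q) = -9 + (q*q**2 + q) = -9 + (q**3 + q) = -9 + (q + q**3) = -9 + q + q**3)
B(w, f) = sqrt(f**2 + w**2)
(B(h(5), -4) + n(10))*M = (sqrt((-4)**2 + 5**2) + (-9 + 10 + 10**3))*(-156) = (sqrt(16 + 25) + (-9 + 10 + 1000))*(-156) = (sqrt(41) + 1001)*(-156) = (1001 + sqrt(41))*(-156) = -156156 - 156*sqrt(41)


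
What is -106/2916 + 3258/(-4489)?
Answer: -4988081/6544962 ≈ -0.76213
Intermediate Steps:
-106/2916 + 3258/(-4489) = -106*1/2916 + 3258*(-1/4489) = -53/1458 - 3258/4489 = -4988081/6544962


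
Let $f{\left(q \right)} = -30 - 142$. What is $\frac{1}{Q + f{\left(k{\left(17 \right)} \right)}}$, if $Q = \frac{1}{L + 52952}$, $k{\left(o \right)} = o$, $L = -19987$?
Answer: $- \frac{32965}{5669979} \approx -0.005814$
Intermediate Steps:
$f{\left(q \right)} = -172$
$Q = \frac{1}{32965}$ ($Q = \frac{1}{-19987 + 52952} = \frac{1}{32965} \approx 3.0335 \cdot 10^{-5}$)
$\frac{1}{Q + f{\left(k{\left(17 \right)} \right)}} = \frac{1}{\frac{1}{32965} - 172} = \frac{1}{- \frac{5669979}{32965}} = - \frac{32965}{5669979}$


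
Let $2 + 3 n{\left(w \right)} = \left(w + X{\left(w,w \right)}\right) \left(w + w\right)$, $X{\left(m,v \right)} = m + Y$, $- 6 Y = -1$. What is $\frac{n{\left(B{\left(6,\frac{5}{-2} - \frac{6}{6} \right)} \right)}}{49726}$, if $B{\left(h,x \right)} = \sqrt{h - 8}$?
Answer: $- \frac{5}{74589} + \frac{i \sqrt{2}}{447534} \approx -6.7034 \cdot 10^{-5} + 3.16 \cdot 10^{-6} i$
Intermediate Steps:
$Y = \frac{1}{6}$ ($Y = \left(- \frac{1}{6}\right) \left(-1\right) = \frac{1}{6} \approx 0.16667$)
$B{\left(h,x \right)} = \sqrt{-8 + h}$
$X{\left(m,v \right)} = \frac{1}{6} + m$ ($X{\left(m,v \right)} = m + \frac{1}{6} = \frac{1}{6} + m$)
$n{\left(w \right)} = - \frac{2}{3} + \frac{2 w \left(\frac{1}{6} + 2 w\right)}{3}$ ($n{\left(w \right)} = - \frac{2}{3} + \frac{\left(w + \left(\frac{1}{6} + w\right)\right) \left(w + w\right)}{3} = - \frac{2}{3} + \frac{\left(\frac{1}{6} + 2 w\right) 2 w}{3} = - \frac{2}{3} + \frac{2 w \left(\frac{1}{6} + 2 w\right)}{3}$)
$\frac{n{\left(B{\left(6,\frac{5}{-2} - \frac{6}{6} \right)} \right)}}{49726} = \frac{- \frac{2}{3} + \frac{\sqrt{-8 + 6}}{9} + \frac{4 \left(\sqrt{-8 + 6}\right)^{2}}{3}}{49726} = \left(- \frac{2}{3} + \frac{\sqrt{-2}}{9} + \frac{4 \left(\sqrt{-2}\right)^{2}}{3}\right) \frac{1}{49726} = \left(- \frac{2}{3} + \frac{i \sqrt{2}}{9} + \frac{4 \left(i \sqrt{2}\right)^{2}}{3}\right) \frac{1}{49726} = \left(- \frac{2}{3} + \frac{i \sqrt{2}}{9} + \frac{4}{3} \left(-2\right)\right) \frac{1}{49726} = \left(- \frac{2}{3} + \frac{i \sqrt{2}}{9} - \frac{8}{3}\right) \frac{1}{49726} = \left(- \frac{10}{3} + \frac{i \sqrt{2}}{9}\right) \frac{1}{49726} = - \frac{5}{74589} + \frac{i \sqrt{2}}{447534}$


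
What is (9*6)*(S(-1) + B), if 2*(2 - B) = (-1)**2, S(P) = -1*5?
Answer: -189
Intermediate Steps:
S(P) = -5
B = 3/2 (B = 2 - 1/2*(-1)**2 = 2 - 1/2*1 = 2 - 1/2 = 3/2 ≈ 1.5000)
(9*6)*(S(-1) + B) = (9*6)*(-5 + 3/2) = 54*(-7/2) = -189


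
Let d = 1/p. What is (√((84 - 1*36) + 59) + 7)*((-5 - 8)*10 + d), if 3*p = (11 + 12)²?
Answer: -481369/529 - 68767*√107/529 ≈ -2254.6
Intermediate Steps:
p = 529/3 (p = (11 + 12)²/3 = (⅓)*23² = (⅓)*529 = 529/3 ≈ 176.33)
d = 3/529 (d = 1/(529/3) = 3/529 ≈ 0.0056711)
(√((84 - 1*36) + 59) + 7)*((-5 - 8)*10 + d) = (√((84 - 1*36) + 59) + 7)*((-5 - 8)*10 + 3/529) = (√((84 - 36) + 59) + 7)*(-13*10 + 3/529) = (√(48 + 59) + 7)*(-130 + 3/529) = (√107 + 7)*(-68767/529) = (7 + √107)*(-68767/529) = -481369/529 - 68767*√107/529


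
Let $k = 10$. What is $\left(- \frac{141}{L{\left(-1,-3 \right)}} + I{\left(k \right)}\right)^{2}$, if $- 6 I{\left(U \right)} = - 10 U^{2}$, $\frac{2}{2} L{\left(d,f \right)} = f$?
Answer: $\frac{410881}{9} \approx 45653.0$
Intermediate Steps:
$L{\left(d,f \right)} = f$
$I{\left(U \right)} = \frac{5 U^{2}}{3}$ ($I{\left(U \right)} = - \frac{\left(-10\right) U^{2}}{6} = \frac{5 U^{2}}{3}$)
$\left(- \frac{141}{L{\left(-1,-3 \right)}} + I{\left(k \right)}\right)^{2} = \left(- \frac{141}{-3} + \frac{5 \cdot 10^{2}}{3}\right)^{2} = \left(\left(-141\right) \left(- \frac{1}{3}\right) + \frac{5}{3} \cdot 100\right)^{2} = \left(47 + \frac{500}{3}\right)^{2} = \left(\frac{641}{3}\right)^{2} = \frac{410881}{9}$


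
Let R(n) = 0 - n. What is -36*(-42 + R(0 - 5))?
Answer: 1332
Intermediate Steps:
R(n) = -n
-36*(-42 + R(0 - 5)) = -36*(-42 - (0 - 5)) = -36*(-42 - 1*(-5)) = -36*(-42 + 5) = -36*(-37) = 1332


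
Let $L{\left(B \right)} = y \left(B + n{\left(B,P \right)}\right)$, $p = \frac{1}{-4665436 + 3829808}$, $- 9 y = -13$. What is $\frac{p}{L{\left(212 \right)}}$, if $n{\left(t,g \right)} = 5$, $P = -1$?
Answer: $- \frac{9}{2357306588} \approx -3.8179 \cdot 10^{-9}$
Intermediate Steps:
$y = \frac{13}{9}$ ($y = \left(- \frac{1}{9}\right) \left(-13\right) = \frac{13}{9} \approx 1.4444$)
$p = - \frac{1}{835628}$ ($p = \frac{1}{-835628} = - \frac{1}{835628} \approx -1.1967 \cdot 10^{-6}$)
$L{\left(B \right)} = \frac{65}{9} + \frac{13 B}{9}$ ($L{\left(B \right)} = \frac{13 \left(B + 5\right)}{9} = \frac{13 \left(5 + B\right)}{9} = \frac{65}{9} + \frac{13 B}{9}$)
$\frac{p}{L{\left(212 \right)}} = - \frac{1}{835628 \left(\frac{65}{9} + \frac{13}{9} \cdot 212\right)} = - \frac{1}{835628 \left(\frac{65}{9} + \frac{2756}{9}\right)} = - \frac{1}{835628 \cdot \frac{2821}{9}} = \left(- \frac{1}{835628}\right) \frac{9}{2821} = - \frac{9}{2357306588}$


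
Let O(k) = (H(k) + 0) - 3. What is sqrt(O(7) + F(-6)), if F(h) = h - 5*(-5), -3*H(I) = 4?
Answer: 2*sqrt(33)/3 ≈ 3.8297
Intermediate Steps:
H(I) = -4/3 (H(I) = -1/3*4 = -4/3)
F(h) = 25 + h (F(h) = h + 25 = 25 + h)
O(k) = -13/3 (O(k) = (-4/3 + 0) - 3 = -4/3 - 3 = -13/3)
sqrt(O(7) + F(-6)) = sqrt(-13/3 + (25 - 6)) = sqrt(-13/3 + 19) = sqrt(44/3) = 2*sqrt(33)/3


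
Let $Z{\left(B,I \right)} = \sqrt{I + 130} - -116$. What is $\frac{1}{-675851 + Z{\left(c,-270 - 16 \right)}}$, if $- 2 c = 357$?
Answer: $- \frac{225245}{152205930127} - \frac{2 i \sqrt{39}}{456617790381} \approx -1.4799 \cdot 10^{-6} - 2.7353 \cdot 10^{-11} i$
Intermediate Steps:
$c = - \frac{357}{2}$ ($c = \left(- \frac{1}{2}\right) 357 = - \frac{357}{2} \approx -178.5$)
$Z{\left(B,I \right)} = 116 + \sqrt{130 + I}$ ($Z{\left(B,I \right)} = \sqrt{130 + I} + 116 = 116 + \sqrt{130 + I}$)
$\frac{1}{-675851 + Z{\left(c,-270 - 16 \right)}} = \frac{1}{-675851 + \left(116 + \sqrt{130 - 286}\right)} = \frac{1}{-675851 + \left(116 + \sqrt{-156}\right)} = \frac{1}{-675851 + \left(116 + 2 i \sqrt{39}\right)} = \frac{1}{-675735 + 2 i \sqrt{39}}$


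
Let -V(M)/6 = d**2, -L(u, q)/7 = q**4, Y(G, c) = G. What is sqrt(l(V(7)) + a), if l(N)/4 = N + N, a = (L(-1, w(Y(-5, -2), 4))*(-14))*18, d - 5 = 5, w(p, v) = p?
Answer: 10*sqrt(10977) ≈ 1047.7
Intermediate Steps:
d = 10 (d = 5 + 5 = 10)
L(u, q) = -7*q**4
a = 1102500 (a = (-7*(-5)**4*(-14))*18 = (-7*625*(-14))*18 = -4375*(-14)*18 = 61250*18 = 1102500)
V(M) = -600 (V(M) = -6*10**2 = -6*100 = -600)
l(N) = 8*N (l(N) = 4*(N + N) = 4*(2*N) = 8*N)
sqrt(l(V(7)) + a) = sqrt(8*(-600) + 1102500) = sqrt(-4800 + 1102500) = sqrt(1097700) = 10*sqrt(10977)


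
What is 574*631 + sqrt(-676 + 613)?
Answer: 362194 + 3*I*sqrt(7) ≈ 3.6219e+5 + 7.9373*I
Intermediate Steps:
574*631 + sqrt(-676 + 613) = 362194 + sqrt(-63) = 362194 + 3*I*sqrt(7)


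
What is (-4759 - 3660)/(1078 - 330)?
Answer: -8419/748 ≈ -11.255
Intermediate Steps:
(-4759 - 3660)/(1078 - 330) = -8419/748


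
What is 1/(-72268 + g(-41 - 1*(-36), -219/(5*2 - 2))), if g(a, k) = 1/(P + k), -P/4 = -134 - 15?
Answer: -4549/328747124 ≈ -1.3837e-5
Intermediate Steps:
P = 596 (P = -4*(-134 - 15) = -4*(-149) = 596)
g(a, k) = 1/(596 + k)
1/(-72268 + g(-41 - 1*(-36), -219/(5*2 - 2))) = 1/(-72268 + 1/(596 - 219/(5*2 - 2))) = 1/(-72268 + 1/(596 - 219/(10 - 2))) = 1/(-72268 + 1/(596 - 219/8)) = 1/(-72268 + 1/(4549/8)) = 1/(-72268 + 8/4549) = 1/(-328747124/4549) = -4549/328747124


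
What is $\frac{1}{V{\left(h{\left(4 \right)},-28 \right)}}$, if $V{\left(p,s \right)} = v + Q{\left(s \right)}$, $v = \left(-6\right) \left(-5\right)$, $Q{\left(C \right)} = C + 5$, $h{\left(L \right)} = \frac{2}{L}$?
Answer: $\frac{1}{7} \approx 0.14286$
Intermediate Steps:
$Q{\left(C \right)} = 5 + C$
$v = 30$
$V{\left(p,s \right)} = 35 + s$ ($V{\left(p,s \right)} = 30 + \left(5 + s\right) = 35 + s$)
$\frac{1}{V{\left(h{\left(4 \right)},-28 \right)}} = \frac{1}{35 - 28} = \frac{1}{7}$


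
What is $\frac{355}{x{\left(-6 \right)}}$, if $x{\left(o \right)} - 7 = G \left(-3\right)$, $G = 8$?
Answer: $- \frac{355}{17} \approx -20.882$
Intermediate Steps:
$x{\left(o \right)} = -17$ ($x{\left(o \right)} = 7 + 8 \left(-3\right) = 7 - 24 = -17$)
$\frac{355}{x{\left(-6 \right)}} = \frac{355}{-17} = 355 \left(- \frac{1}{17}\right) = - \frac{355}{17}$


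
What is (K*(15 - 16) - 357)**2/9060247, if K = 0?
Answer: 2601/184903 ≈ 0.014067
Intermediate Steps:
(K*(15 - 16) - 357)**2/9060247 = (0*(15 - 16) - 357)**2/9060247 = (0*(-1) - 357)**2*(1/9060247) = (0 - 357)**2*(1/9060247) = (-357)**2*(1/9060247) = 127449*(1/9060247) = 2601/184903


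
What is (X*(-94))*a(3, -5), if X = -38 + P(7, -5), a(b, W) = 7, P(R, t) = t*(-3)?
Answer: 15134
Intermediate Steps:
P(R, t) = -3*t
X = -23 (X = -38 - 3*(-5) = -38 + 15 = -23)
(X*(-94))*a(3, -5) = -23*(-94)*7 = 2162*7 = 15134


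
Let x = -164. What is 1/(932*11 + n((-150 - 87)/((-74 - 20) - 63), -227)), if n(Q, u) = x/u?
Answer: 227/2327368 ≈ 9.7535e-5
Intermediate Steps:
n(Q, u) = -164/u
1/(932*11 + n((-150 - 87)/((-74 - 20) - 63), -227)) = 1/(932*11 - 164/(-227)) = 1/(10252 - 164*(-1/227)) = 1/(10252 + 164/227) = 1/(2327368/227) = 227/2327368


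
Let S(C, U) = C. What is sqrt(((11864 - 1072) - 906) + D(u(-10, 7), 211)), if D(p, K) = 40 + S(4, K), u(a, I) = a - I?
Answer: sqrt(9930) ≈ 99.649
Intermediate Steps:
D(p, K) = 44 (D(p, K) = 40 + 4 = 44)
sqrt(((11864 - 1072) - 906) + D(u(-10, 7), 211)) = sqrt(((11864 - 1072) - 906) + 44) = sqrt((10792 - 906) + 44) = sqrt(9886 + 44) = sqrt(9930)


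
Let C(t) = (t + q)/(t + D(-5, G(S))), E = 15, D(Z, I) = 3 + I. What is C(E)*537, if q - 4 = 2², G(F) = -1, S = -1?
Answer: 12351/17 ≈ 726.53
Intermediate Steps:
q = 8 (q = 4 + 2² = 4 + 4 = 8)
C(t) = (8 + t)/(2 + t) (C(t) = (t + 8)/(t + (3 - 1)) = (8 + t)/(t + 2) = (8 + t)/(2 + t))
C(E)*537 = ((8 + 15)/(2 + 15))*537 = (23/17)*537 = 12351/17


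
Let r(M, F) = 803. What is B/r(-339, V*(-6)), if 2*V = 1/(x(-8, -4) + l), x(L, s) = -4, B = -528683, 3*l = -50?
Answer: -528683/803 ≈ -658.38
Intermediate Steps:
l = -50/3 (l = (⅓)*(-50) = -50/3 ≈ -16.667)
V = -3/124 (V = 1/(2*(-4 - 50/3)) = 1/(2*(-62/3)) = (½)*(-3/62) = -3/124 ≈ -0.024194)
B/r(-339, V*(-6)) = -528683/803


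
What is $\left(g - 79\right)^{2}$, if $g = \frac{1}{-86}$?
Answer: $\frac{46172025}{7396} \approx 6242.8$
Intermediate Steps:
$g = - \frac{1}{86} \approx -0.011628$
$\left(g - 79\right)^{2} = \left(- \frac{1}{86} - 79\right)^{2} = \left(- \frac{6795}{86}\right)^{2} = \frac{46172025}{7396}$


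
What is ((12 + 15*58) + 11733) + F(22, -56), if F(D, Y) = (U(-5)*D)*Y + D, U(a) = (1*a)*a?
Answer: -18163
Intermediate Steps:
U(a) = a² (U(a) = a*a = a²)
F(D, Y) = D + 25*D*Y (F(D, Y) = ((-5)²*D)*Y + D = (25*D)*Y + D = 25*D*Y + D = D + 25*D*Y)
((12 + 15*58) + 11733) + F(22, -56) = ((12 + 15*58) + 11733) + 22*(1 + 25*(-56)) = ((12 + 870) + 11733) + 22*(1 - 1400) = (882 + 11733) + 22*(-1399) = 12615 - 30778 = -18163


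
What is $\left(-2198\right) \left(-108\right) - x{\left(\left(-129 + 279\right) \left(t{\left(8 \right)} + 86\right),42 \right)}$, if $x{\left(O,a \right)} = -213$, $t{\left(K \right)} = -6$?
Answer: $237597$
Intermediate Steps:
$\left(-2198\right) \left(-108\right) - x{\left(\left(-129 + 279\right) \left(t{\left(8 \right)} + 86\right),42 \right)} = \left(-2198\right) \left(-108\right) - -213 = 237384 + 213 = 237597$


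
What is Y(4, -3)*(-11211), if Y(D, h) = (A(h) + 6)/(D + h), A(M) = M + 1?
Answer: -44844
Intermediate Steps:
A(M) = 1 + M
Y(D, h) = (7 + h)/(D + h) (Y(D, h) = ((1 + h) + 6)/(D + h) = (7 + h)/(D + h))
Y(4, -3)*(-11211) = ((7 - 3)/(4 - 3))*(-11211) = (4/1)*(-11211) = (1*4)*(-11211) = 4*(-11211) = -44844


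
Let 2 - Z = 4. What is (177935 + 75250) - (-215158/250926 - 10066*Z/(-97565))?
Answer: 238399950835102/941599815 ≈ 2.5319e+5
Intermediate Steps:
Z = -2 (Z = 2 - 1*4 = 2 - 4 = -2)
(177935 + 75250) - (-215158/250926 - 10066*Z/(-97565)) = (177935 + 75250) - (-215158/250926 - 10066*(-2)/(-97565)) = 253185 - (-215158*1/250926 + 20132*(-1/97565)) = 253185 - (-107579/125463 - 20132/97565) = 253185 - 1*(-1001674327/941599815) = 253185 + 1001674327/941599815 = 238399950835102/941599815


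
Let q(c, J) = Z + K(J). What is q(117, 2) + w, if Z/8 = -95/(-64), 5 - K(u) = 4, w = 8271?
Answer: 66271/8 ≈ 8283.9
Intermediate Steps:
K(u) = 1 (K(u) = 5 - 1*4 = 5 - 4 = 1)
Z = 95/8 (Z = 8*(-95/(-64)) = 8*(-95*(-1/64)) = 8*(95/64) = 95/8 ≈ 11.875)
q(c, J) = 103/8 (q(c, J) = 95/8 + 1 = 103/8)
q(117, 2) + w = 103/8 + 8271 = 66271/8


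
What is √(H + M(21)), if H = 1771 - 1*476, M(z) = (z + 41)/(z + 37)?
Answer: √1089994/29 ≈ 36.001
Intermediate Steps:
M(z) = (41 + z)/(37 + z)
H = 1295 (H = 1771 - 476 = 1295)
√(H + M(21)) = √(1295 + (41 + 21)/(37 + 21)) = √(1295 + 62/58) = √(1295 + (1/58)*62) = √(1295 + 31/29) = √(37586/29) = √1089994/29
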